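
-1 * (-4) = 4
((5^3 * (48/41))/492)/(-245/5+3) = -250/38663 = -0.01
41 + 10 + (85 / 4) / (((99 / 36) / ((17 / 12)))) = 8177 / 132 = 61.95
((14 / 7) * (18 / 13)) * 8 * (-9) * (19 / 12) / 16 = -513 / 26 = -19.73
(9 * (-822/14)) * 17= -62883/7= -8983.29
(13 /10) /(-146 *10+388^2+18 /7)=91 /10436060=0.00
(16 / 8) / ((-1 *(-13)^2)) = -2 / 169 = -0.01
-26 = -26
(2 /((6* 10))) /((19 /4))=2 /285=0.01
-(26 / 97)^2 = -676 / 9409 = -0.07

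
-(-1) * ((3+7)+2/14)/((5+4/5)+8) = 355/483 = 0.73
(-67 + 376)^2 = 95481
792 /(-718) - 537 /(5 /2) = -387546 /1795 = -215.90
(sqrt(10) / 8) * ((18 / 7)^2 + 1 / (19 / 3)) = 6303 * sqrt(10) / 7448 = 2.68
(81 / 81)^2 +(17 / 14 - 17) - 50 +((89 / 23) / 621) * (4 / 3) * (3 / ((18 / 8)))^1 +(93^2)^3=1164361059448888249 / 1799658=646990183384.23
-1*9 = -9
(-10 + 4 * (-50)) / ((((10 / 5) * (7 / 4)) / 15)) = -900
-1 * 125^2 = -15625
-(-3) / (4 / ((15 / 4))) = 45 / 16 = 2.81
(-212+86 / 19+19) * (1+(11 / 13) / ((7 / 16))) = -956127 / 1729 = -552.99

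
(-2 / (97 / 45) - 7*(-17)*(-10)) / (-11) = 115520 / 1067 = 108.27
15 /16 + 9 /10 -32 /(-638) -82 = -80.11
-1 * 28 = -28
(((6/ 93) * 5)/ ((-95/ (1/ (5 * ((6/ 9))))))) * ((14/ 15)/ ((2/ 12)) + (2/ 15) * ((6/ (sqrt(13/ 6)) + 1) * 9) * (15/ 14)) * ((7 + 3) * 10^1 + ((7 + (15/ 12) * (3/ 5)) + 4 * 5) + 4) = -12291/ 13300 - 1377 * sqrt(78)/ 17290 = -1.63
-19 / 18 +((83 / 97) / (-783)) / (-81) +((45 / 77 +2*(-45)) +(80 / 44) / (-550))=-4714414806643 / 52107702570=-90.47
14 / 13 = 1.08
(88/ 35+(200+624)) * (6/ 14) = 86784/ 245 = 354.22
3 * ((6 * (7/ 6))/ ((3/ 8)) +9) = 83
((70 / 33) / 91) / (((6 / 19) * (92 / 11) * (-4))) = -95 / 43056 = -0.00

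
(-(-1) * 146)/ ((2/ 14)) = 1022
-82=-82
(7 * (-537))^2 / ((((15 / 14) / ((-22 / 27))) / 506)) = -244682762632 / 45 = -5437394725.16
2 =2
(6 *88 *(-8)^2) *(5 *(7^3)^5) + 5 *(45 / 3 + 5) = 802147992719969380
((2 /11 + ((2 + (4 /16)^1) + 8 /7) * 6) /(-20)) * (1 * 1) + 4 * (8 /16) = 2997 /3080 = 0.97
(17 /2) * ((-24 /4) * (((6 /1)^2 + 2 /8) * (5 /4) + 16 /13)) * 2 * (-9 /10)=4443579 /1040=4272.67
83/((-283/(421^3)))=-21884566.30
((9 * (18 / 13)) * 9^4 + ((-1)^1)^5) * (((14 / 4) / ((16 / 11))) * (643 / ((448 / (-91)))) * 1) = -25695169.46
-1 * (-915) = 915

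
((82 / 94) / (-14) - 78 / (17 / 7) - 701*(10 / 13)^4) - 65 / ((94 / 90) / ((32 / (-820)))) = -3604675250725 / 13098817186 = -275.19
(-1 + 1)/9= 0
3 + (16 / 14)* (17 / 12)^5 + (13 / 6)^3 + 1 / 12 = 4305761 / 217728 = 19.78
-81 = -81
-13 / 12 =-1.08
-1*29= -29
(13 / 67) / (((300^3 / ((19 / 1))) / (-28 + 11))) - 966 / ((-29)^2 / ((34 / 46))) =-1291629531359 / 1521369000000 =-0.85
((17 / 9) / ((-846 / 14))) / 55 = -119 / 209385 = -0.00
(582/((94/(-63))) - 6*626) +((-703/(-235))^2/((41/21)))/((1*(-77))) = -103265317752/24906475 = -4146.12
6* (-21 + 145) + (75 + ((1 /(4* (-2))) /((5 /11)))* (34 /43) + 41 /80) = 563675 /688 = 819.30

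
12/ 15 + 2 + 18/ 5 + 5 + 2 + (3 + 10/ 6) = 271/ 15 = 18.07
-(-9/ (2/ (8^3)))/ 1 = 2304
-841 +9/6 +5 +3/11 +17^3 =89733/22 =4078.77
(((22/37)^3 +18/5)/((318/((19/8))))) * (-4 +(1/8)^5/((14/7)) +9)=1001332296561/7037541416960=0.14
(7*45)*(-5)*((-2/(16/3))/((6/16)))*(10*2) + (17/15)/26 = 12285017/390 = 31500.04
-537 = -537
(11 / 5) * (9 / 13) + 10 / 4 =523 / 130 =4.02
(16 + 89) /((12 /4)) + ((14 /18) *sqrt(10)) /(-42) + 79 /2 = 149 /2 - sqrt(10) /54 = 74.44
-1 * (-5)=5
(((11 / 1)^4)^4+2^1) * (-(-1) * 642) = 29499726572413328646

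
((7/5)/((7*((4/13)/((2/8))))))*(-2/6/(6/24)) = -13/60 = -0.22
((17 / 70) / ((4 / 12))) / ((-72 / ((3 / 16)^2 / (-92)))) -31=-408862669 / 13189120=-31.00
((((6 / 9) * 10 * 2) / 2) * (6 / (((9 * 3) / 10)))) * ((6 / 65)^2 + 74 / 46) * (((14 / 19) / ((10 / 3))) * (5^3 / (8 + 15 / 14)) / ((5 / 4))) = 4928318080 / 84413979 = 58.38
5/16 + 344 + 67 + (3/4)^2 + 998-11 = 1398.88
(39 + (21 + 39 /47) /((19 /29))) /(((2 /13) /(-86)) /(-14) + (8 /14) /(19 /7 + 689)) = 5854544514 /77221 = 75815.45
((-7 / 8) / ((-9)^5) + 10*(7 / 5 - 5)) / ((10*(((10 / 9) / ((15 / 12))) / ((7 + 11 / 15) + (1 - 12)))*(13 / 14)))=1166618803 / 81881280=14.25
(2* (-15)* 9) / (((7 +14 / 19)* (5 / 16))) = -5472 / 49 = -111.67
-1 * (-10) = 10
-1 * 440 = -440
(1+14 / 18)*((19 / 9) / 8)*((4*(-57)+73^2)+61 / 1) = 2421.68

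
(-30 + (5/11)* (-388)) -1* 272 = -5262/11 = -478.36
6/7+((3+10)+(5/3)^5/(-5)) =19196/1701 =11.29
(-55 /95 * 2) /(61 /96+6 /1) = -2112 /12103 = -0.17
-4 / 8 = -1 / 2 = -0.50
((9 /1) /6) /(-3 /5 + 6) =5 /18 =0.28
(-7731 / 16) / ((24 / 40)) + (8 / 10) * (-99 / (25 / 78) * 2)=-1299.52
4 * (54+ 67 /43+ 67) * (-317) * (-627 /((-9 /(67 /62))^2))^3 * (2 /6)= 22251836615730864823945 /581539821665256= 38263650.72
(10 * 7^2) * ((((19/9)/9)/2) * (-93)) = -144305/27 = -5344.63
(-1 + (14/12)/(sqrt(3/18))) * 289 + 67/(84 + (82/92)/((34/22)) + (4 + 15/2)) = -10830377/37566 + 2023 * sqrt(6)/6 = 537.58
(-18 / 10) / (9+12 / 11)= -33 / 185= -0.18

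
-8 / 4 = -2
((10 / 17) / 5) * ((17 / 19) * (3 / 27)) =2 / 171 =0.01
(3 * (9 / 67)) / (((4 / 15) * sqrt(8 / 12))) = 405 * sqrt(6) / 536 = 1.85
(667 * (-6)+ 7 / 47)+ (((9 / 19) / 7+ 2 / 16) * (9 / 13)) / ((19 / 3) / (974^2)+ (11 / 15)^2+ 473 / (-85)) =-11864190145938676813 / 2964655928302978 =-4001.88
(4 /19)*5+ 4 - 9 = -75 /19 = -3.95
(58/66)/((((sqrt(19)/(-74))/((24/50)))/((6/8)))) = -6438*sqrt(19)/5225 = -5.37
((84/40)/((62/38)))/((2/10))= 399/62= 6.44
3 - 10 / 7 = 11 / 7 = 1.57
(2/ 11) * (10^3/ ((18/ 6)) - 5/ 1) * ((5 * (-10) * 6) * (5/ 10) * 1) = -98500/ 11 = -8954.55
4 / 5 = 0.80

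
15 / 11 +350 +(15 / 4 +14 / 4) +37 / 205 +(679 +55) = 9857003 / 9020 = 1092.79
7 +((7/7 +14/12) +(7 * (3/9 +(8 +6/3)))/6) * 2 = 319/9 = 35.44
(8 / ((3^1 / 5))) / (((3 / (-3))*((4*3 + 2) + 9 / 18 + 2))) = -80 / 99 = -0.81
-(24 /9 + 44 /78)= -42 /13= -3.23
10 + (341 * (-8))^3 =-20301732342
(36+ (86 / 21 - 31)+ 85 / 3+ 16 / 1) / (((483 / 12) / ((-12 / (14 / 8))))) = -71808 / 7889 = -9.10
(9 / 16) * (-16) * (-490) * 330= 1455300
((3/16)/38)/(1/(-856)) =-321/76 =-4.22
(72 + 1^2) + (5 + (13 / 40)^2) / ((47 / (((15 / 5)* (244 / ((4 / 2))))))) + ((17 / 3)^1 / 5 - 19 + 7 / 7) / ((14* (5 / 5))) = 88082987 / 789600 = 111.55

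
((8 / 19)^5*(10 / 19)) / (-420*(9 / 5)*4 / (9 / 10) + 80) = -4096 / 1928881121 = -0.00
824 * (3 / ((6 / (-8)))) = -3296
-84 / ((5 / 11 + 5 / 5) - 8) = 77 / 6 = 12.83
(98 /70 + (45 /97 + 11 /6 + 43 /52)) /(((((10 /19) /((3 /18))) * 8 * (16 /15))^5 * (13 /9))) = 2542698634803 /11535548233044459520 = 0.00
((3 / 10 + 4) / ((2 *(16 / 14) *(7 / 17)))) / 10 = 731 / 1600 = 0.46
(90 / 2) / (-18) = -5 / 2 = -2.50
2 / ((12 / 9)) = 3 / 2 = 1.50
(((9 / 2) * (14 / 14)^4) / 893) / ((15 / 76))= 0.03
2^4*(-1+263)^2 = 1098304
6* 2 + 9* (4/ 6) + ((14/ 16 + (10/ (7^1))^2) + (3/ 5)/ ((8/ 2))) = 41289/ 1960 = 21.07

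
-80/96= -5/6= -0.83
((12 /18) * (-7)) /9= -14 /27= -0.52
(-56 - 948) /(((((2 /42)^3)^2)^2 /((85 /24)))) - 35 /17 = -889307286414125919235 /34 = -26156096659238997624.56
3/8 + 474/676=1455/1352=1.08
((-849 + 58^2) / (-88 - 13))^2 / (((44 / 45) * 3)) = 94878375 / 448844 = 211.38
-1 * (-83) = 83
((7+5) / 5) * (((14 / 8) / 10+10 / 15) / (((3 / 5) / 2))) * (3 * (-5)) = -101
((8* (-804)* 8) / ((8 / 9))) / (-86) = 28944 / 43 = 673.12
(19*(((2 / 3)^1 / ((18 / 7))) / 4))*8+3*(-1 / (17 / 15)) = 7.20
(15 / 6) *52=130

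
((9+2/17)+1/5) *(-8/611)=-6336/51935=-0.12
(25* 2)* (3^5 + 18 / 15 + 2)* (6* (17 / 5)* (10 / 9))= 837080 / 3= 279026.67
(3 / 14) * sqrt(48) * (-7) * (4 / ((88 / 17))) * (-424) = 21624 * sqrt(3) / 11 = 3404.90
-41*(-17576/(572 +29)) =720616/601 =1199.03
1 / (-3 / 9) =-3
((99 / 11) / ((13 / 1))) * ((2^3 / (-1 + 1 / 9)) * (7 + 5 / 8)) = -4941 / 104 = -47.51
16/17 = 0.94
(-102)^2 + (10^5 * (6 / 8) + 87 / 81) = 2305937 / 27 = 85405.07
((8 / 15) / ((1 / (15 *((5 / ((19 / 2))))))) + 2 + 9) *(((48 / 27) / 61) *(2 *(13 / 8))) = 15028 / 10431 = 1.44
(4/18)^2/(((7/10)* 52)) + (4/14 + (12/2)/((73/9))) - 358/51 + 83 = 704416409/9147411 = 77.01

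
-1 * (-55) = 55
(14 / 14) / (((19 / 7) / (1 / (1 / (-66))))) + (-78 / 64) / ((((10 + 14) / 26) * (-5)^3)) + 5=-5868789 / 304000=-19.31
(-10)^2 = 100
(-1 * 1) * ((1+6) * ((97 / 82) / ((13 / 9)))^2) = -5334903 / 1136356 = -4.69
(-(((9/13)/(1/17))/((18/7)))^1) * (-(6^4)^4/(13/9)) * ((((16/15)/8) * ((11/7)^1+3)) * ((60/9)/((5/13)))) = 6138735158624256/65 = 94442079363450.09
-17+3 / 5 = -82 / 5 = -16.40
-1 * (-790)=790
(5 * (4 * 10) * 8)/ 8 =200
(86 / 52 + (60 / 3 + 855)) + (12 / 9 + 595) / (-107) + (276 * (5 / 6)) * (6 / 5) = 9573535 / 8346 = 1147.08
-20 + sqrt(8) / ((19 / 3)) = -20 + 6 * sqrt(2) / 19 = -19.55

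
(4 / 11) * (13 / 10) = 26 / 55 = 0.47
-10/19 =-0.53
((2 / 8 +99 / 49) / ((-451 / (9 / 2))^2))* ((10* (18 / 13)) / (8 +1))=180225 / 518265748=0.00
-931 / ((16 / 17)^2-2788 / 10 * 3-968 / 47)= 63228865 / 58142706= 1.09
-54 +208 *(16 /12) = 670 /3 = 223.33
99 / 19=5.21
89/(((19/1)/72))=6408/19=337.26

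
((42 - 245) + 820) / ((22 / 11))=617 / 2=308.50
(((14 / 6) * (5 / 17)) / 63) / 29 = 5 / 13311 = 0.00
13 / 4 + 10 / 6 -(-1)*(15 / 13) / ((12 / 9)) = 451 / 78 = 5.78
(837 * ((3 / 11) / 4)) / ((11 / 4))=2511 / 121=20.75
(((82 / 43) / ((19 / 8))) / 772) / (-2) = -82 / 157681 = -0.00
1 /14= 0.07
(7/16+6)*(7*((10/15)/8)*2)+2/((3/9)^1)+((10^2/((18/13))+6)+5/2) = 27139/288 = 94.23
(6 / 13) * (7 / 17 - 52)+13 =-2389 / 221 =-10.81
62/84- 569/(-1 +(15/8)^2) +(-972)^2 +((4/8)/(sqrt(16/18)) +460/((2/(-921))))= 3 *sqrt(2)/8 +707815781/966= 732729.08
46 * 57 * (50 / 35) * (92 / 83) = 2412240 / 581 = 4151.88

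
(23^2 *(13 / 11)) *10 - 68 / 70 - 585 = 2181351 / 385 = 5665.85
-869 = -869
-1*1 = -1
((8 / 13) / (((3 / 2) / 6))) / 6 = 16 / 39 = 0.41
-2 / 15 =-0.13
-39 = -39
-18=-18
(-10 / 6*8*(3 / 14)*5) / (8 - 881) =100 / 6111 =0.02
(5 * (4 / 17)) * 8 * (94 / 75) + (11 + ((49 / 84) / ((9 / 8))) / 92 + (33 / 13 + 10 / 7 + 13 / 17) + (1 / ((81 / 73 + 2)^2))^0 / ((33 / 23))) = 2983266047 / 105675570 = 28.23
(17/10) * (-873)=-14841/10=-1484.10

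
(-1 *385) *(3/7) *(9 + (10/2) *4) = -4785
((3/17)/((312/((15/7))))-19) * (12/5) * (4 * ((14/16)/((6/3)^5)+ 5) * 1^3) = -69833313/76160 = -916.93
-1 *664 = -664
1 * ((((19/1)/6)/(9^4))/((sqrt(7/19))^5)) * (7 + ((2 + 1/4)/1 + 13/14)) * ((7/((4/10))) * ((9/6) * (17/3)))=55386425 * sqrt(133)/72013536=8.87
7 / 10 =0.70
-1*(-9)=9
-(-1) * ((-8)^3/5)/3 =-512/15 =-34.13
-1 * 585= -585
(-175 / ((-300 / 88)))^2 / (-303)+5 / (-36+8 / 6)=-2507369 / 283608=-8.84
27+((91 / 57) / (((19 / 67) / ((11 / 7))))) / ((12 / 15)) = 164869 / 4332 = 38.06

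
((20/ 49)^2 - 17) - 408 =-1020025/ 2401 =-424.83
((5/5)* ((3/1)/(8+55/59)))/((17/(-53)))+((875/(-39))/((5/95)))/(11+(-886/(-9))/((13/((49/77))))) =-5106119154/182396281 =-27.99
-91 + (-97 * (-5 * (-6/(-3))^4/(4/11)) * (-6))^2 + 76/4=16394241528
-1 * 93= -93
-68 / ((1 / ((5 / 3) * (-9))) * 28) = 255 / 7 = 36.43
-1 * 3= -3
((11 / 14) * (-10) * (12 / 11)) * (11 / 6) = -110 / 7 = -15.71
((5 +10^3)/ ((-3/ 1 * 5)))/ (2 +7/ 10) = -670/ 27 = -24.81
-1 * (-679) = 679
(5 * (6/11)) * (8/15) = 1.45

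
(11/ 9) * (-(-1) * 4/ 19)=44/ 171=0.26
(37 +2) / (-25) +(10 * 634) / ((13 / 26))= 316961 / 25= 12678.44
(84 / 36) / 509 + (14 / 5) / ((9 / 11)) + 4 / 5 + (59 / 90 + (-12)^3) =-78936019 / 45810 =-1723.12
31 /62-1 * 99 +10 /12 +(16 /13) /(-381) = -161253 /1651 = -97.67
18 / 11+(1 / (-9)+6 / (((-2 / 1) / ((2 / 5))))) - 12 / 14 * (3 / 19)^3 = 7649903 / 23766435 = 0.32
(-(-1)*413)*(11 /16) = 4543 /16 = 283.94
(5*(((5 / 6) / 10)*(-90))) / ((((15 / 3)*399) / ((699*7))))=-3495 / 38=-91.97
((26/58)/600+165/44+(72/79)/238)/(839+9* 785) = 614163863/1292915769600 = 0.00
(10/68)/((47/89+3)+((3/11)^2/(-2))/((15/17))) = 269225/6381817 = 0.04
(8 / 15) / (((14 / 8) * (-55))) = -32 / 5775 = -0.01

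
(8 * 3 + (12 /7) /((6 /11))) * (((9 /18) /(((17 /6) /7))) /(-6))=-95 /17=-5.59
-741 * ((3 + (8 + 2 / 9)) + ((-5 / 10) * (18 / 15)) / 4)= -492271 / 60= -8204.52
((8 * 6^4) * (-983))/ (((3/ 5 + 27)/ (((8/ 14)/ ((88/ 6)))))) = -25479360/ 1771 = -14386.99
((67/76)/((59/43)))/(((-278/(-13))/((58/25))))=1086137/15581900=0.07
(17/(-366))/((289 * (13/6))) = -1/13481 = -0.00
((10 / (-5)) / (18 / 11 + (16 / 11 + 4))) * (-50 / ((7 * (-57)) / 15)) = -0.53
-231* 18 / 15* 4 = -5544 / 5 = -1108.80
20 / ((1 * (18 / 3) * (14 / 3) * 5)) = 1 / 7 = 0.14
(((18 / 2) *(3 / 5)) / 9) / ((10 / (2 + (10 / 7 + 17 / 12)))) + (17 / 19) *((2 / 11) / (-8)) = 79113 / 292600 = 0.27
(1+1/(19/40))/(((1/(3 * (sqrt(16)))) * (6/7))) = 43.47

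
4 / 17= 0.24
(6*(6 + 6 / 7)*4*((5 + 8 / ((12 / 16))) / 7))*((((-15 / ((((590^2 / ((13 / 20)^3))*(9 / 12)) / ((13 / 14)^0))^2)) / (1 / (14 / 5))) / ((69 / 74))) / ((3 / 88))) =-92332029361 / 171465391494140625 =-0.00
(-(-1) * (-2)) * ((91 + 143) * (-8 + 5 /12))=3549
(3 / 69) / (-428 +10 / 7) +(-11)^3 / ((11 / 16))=-132960615 / 68678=-1936.00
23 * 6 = 138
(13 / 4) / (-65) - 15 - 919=-18681 / 20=-934.05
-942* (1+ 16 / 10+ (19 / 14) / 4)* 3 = -1162899 / 140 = -8306.42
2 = 2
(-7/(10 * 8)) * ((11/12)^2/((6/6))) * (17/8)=-14399/92160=-0.16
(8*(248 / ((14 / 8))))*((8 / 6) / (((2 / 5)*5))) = 15872 / 21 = 755.81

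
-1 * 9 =-9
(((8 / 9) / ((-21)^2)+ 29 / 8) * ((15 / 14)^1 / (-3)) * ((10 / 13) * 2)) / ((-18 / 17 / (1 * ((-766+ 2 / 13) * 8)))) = -11531.50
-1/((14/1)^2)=-1/196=-0.01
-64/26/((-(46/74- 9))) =-592/2015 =-0.29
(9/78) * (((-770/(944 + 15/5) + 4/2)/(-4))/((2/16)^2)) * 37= -998112/12311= -81.07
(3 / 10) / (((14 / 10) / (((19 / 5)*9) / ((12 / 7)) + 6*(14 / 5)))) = 7.88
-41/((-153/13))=533/153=3.48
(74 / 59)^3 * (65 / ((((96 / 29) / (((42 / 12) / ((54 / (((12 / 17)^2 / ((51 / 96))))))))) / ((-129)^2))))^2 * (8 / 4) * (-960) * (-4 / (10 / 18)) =53350866621257240331878400 / 4957349783651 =10761973423219.95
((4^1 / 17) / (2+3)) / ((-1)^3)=-4 / 85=-0.05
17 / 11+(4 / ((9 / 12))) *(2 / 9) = 811 / 297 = 2.73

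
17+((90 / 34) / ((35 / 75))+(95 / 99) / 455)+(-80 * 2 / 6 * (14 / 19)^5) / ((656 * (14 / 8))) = 352465084357651 / 15548101596027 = 22.67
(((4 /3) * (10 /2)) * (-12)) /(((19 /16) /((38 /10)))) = -256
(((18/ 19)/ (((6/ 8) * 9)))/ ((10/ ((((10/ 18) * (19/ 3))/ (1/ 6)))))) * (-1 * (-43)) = 344/ 27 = 12.74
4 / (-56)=-1 / 14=-0.07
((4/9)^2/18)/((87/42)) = 112/21141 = 0.01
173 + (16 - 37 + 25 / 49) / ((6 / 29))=10873 / 147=73.97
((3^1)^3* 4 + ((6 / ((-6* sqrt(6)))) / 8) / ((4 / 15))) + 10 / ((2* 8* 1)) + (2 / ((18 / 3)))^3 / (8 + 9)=398879 / 3672- 5* sqrt(6) / 64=108.44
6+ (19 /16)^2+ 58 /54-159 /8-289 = -300.39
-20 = -20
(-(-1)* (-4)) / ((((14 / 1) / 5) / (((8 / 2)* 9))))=-360 / 7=-51.43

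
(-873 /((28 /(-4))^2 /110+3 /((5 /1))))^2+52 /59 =697298.49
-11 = -11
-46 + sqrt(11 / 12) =-46 + sqrt(33) / 6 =-45.04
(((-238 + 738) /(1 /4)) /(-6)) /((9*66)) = -500 /891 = -0.56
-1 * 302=-302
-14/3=-4.67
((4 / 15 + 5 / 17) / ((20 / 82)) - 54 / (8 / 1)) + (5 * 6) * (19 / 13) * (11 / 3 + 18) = 4822301 / 5100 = 945.55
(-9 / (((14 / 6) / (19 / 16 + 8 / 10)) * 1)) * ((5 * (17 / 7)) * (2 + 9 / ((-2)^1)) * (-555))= -202522275 / 1568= -129159.61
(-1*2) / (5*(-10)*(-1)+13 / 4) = -8 / 213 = -0.04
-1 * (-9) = 9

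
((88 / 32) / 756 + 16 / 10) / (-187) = -24247 / 2827440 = -0.01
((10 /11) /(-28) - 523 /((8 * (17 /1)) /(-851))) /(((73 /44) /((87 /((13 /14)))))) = 2981514447 /16133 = 184808.43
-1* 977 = -977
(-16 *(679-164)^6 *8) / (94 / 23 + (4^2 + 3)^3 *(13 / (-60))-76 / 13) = 42842596399460520000000 / 26692493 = 1605042900993193.85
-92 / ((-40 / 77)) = 1771 / 10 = 177.10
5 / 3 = 1.67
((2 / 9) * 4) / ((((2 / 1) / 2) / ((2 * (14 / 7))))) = 32 / 9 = 3.56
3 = 3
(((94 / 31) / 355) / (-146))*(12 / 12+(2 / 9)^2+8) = -34451 / 65072565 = -0.00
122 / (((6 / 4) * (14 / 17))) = 2074 / 21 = 98.76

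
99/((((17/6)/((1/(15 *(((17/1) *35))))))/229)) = 45342/50575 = 0.90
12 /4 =3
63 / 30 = 21 / 10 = 2.10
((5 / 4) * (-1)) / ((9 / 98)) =-245 / 18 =-13.61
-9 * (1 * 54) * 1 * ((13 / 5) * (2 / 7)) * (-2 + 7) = -12636 / 7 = -1805.14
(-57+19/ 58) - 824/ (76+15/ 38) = -11358257/ 168374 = -67.46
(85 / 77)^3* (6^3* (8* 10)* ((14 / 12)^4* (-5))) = -859775000 / 3993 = -215320.56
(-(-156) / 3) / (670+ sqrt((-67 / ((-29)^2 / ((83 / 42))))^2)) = 1836744 / 23671301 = 0.08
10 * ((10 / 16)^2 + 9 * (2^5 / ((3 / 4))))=3843.91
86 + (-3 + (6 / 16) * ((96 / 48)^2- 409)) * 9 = -10463 / 8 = -1307.88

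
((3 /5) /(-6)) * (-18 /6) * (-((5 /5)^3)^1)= -3 /10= -0.30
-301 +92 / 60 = -4492 / 15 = -299.47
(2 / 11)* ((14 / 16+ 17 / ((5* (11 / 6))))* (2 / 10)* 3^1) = 3603 / 12100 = 0.30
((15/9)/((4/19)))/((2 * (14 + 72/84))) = 0.27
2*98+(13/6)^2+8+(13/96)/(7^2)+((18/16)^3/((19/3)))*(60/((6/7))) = 481416865/2145024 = 224.43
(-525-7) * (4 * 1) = -2128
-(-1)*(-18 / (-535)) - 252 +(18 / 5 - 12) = -139296 / 535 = -260.37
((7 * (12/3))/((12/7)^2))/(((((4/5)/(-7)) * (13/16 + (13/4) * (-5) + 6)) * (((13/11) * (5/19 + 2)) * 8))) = 2509045/6077448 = 0.41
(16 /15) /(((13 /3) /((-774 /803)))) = -12384 /52195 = -0.24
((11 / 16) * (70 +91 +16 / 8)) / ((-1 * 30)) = -3.74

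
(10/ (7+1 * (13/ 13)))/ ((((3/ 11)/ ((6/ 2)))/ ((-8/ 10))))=-11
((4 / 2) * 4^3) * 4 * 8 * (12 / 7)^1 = 49152 / 7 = 7021.71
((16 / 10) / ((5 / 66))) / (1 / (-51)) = -26928 / 25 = -1077.12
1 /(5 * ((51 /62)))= 62 /255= 0.24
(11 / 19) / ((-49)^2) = 11 / 45619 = 0.00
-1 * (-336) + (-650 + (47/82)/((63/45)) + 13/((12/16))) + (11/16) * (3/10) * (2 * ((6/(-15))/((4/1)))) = -204090413/688800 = -296.30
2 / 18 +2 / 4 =11 / 18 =0.61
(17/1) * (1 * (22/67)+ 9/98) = 46903/6566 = 7.14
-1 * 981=-981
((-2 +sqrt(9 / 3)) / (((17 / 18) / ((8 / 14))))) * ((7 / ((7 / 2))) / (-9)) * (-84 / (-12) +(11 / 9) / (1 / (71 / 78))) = 5360 / 2457-2680 * sqrt(3) / 2457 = 0.29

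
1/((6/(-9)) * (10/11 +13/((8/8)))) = -11/102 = -0.11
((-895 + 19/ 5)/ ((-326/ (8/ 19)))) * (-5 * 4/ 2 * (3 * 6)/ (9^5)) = -71296/ 20319417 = -0.00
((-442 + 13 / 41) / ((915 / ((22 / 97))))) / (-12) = 199199 / 21833730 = 0.01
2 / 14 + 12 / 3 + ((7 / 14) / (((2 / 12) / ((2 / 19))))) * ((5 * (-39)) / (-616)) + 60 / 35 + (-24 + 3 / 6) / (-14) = 7.64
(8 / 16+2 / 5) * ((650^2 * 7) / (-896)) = -190125 / 64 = -2970.70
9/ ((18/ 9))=9/ 2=4.50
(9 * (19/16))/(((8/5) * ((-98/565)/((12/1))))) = -1449225/3136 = -462.13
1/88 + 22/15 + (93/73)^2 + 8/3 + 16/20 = 46199063/7034280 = 6.57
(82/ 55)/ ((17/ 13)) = 1066/ 935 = 1.14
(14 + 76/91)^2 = 1822500/8281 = 220.08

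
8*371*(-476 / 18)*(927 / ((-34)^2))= -1069964 / 17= -62939.06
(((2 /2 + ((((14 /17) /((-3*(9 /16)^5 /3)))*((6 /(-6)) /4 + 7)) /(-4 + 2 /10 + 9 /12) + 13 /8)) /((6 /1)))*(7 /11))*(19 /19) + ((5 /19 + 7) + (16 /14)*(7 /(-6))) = 219346203719 /22751763408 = 9.64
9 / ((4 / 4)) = 9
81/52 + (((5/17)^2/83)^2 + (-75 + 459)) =11535716844781/29919560788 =385.56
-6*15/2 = -45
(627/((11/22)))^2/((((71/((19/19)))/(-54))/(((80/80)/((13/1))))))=-84915864/923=-91999.85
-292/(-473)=292/473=0.62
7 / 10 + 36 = 367 / 10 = 36.70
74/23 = 3.22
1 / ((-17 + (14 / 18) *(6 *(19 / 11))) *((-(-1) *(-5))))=33 / 1475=0.02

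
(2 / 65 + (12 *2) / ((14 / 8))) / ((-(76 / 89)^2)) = -24768967 / 1314040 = -18.85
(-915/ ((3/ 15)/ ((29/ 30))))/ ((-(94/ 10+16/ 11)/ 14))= 3405325/ 597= 5704.06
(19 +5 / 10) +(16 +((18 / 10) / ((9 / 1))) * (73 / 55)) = 19671 / 550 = 35.77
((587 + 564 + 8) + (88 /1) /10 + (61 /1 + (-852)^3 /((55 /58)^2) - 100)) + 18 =-2080530310642 /3025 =-687778615.09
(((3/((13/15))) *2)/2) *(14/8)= 315/52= 6.06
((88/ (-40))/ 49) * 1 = -11/ 245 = -0.04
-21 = -21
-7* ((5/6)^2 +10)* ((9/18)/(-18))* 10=13475/648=20.79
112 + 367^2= 134801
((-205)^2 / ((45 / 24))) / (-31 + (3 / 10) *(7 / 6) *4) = -84050 / 111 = -757.21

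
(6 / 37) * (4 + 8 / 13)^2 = 21600 / 6253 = 3.45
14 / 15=0.93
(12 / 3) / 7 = 4 / 7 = 0.57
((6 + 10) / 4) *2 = 8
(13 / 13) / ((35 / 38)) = 38 / 35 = 1.09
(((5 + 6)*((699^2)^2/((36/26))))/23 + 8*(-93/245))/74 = 929326487169891/833980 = 1114327066.80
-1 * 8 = -8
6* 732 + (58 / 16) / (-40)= 1405411 / 320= 4391.91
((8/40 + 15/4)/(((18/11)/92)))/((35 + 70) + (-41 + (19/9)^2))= 3.24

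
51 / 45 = 17 / 15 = 1.13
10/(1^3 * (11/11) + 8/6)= 30/7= 4.29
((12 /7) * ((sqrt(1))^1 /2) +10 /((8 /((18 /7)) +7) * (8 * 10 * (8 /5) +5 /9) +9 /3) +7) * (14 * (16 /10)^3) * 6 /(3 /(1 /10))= 594925568 /6595625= 90.20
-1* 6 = -6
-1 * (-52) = 52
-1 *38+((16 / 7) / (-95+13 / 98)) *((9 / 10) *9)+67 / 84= -16225297 / 433860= -37.40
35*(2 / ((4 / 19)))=665 / 2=332.50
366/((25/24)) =8784/25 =351.36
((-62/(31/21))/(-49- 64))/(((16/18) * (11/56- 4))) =-882/8023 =-0.11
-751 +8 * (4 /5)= -3723 /5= -744.60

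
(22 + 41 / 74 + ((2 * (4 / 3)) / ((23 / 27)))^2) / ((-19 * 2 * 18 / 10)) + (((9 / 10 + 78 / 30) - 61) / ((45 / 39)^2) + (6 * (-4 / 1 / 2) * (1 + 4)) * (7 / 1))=-31037369663 / 66939660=-463.66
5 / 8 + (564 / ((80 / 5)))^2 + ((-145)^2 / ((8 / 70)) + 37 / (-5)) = 14816363 / 80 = 185204.54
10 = 10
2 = 2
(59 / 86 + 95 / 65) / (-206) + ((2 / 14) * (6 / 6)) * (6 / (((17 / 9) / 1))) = 12150913 / 27406652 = 0.44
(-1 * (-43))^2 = 1849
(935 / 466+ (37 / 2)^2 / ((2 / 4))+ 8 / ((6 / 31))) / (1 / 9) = 1526280 / 233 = 6550.56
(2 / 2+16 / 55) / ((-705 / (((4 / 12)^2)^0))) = -71 / 38775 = -0.00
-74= -74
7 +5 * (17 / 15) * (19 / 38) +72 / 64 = 263 / 24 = 10.96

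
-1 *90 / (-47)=90 / 47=1.91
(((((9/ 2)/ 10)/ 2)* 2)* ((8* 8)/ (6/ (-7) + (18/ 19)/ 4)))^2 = 163021824/ 75625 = 2155.66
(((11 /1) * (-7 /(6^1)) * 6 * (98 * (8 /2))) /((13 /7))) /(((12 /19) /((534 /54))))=-254478.64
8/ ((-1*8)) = -1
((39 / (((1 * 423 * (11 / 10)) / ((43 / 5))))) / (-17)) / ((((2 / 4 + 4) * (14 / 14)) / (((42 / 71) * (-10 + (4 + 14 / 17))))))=250432 / 8679537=0.03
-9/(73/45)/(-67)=405/4891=0.08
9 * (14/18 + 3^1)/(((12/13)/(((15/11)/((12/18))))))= 3315/44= 75.34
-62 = -62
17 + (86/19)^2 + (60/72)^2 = 496213/12996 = 38.18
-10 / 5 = -2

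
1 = 1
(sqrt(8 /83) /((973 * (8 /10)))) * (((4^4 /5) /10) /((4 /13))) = 208 * sqrt(166) /403795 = 0.01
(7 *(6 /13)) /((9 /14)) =196 /39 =5.03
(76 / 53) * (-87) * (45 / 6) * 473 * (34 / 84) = -66458865 / 371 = -179134.41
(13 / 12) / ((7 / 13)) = 169 / 84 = 2.01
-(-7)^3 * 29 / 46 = 9947 / 46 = 216.24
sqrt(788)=2*sqrt(197)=28.07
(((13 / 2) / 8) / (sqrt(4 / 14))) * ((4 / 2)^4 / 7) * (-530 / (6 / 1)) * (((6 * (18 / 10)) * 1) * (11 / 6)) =-22737 * sqrt(14) / 14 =-6076.72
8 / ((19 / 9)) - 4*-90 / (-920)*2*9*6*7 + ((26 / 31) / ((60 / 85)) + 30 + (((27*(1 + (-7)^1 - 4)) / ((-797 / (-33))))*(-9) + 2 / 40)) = -103769768833 / 647817540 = -160.18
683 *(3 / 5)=2049 / 5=409.80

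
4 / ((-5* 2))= -2 / 5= -0.40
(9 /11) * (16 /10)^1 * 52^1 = 3744 /55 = 68.07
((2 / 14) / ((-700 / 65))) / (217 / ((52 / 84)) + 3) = -169 / 4504080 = -0.00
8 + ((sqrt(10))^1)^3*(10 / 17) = 8 + 100*sqrt(10) / 17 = 26.60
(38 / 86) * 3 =57 / 43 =1.33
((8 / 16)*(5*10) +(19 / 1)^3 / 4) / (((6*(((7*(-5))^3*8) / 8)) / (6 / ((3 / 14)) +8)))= -20877 / 85750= -0.24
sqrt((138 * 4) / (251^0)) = 2 * sqrt(138) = 23.49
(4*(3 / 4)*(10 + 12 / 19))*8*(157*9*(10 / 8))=8562780 / 19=450672.63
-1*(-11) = 11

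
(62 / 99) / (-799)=-62 / 79101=-0.00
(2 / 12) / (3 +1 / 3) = 1 / 20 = 0.05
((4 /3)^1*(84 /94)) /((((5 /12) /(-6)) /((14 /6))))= -9408 /235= -40.03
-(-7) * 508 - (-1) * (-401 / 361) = 1283315 / 361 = 3554.89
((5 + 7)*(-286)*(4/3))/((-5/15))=13728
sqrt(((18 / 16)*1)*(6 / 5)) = 3*sqrt(15) / 10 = 1.16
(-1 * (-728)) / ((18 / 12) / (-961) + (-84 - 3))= -1399216 / 167217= -8.37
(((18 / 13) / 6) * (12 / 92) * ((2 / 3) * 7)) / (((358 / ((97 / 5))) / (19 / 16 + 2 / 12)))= 679 / 65872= 0.01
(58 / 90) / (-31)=-29 / 1395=-0.02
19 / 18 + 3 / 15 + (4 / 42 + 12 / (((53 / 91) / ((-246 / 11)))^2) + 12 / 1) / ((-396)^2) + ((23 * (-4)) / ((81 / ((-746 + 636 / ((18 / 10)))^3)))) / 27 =1731826748807072261941 / 679975176406680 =2546897.02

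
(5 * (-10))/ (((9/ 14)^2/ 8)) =-967.90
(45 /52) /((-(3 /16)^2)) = -320 /13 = -24.62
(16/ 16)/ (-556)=-1/ 556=-0.00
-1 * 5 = -5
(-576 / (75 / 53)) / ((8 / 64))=-3256.32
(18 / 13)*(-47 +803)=13608 / 13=1046.77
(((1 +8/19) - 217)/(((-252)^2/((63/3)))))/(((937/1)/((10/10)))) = -256/3364767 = -0.00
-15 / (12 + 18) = -0.50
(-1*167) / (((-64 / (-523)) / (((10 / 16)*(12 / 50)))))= -262023 / 1280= -204.71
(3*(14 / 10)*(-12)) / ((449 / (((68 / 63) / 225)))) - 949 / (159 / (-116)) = 18535379084 / 26771625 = 692.35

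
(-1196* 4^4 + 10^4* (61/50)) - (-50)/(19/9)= -5585094/19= -293952.32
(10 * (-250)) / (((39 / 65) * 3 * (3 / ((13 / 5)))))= -32500 / 27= -1203.70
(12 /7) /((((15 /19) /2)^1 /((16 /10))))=1216 /175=6.95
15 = 15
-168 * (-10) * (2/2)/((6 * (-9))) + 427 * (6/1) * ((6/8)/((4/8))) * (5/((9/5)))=95795/9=10643.89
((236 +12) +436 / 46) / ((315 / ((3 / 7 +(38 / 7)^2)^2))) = 40349030 / 55223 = 730.66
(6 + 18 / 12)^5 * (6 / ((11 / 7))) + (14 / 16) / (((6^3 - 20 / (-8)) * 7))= 6968784419 / 76912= 90607.24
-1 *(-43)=43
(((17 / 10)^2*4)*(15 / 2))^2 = 751689 / 100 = 7516.89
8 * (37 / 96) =37 / 12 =3.08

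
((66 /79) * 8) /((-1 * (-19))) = 528 /1501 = 0.35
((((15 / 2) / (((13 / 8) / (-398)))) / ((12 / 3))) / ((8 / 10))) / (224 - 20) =-4975 / 1768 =-2.81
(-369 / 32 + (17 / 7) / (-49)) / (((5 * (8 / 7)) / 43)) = -5465773 / 62720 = -87.15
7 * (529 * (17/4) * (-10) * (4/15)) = -125902/3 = -41967.33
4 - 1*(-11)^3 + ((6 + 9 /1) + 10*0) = 1350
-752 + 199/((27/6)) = -6370/9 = -707.78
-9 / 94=-0.10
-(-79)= 79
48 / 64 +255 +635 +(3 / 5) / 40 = 178153 / 200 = 890.76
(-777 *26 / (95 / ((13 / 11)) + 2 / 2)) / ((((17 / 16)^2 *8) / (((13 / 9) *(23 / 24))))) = -2276092 / 59823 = -38.05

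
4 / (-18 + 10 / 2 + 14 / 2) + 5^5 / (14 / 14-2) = -3125.67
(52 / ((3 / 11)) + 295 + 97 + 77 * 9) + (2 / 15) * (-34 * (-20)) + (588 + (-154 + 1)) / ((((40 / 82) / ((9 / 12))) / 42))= 706955 / 24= 29456.46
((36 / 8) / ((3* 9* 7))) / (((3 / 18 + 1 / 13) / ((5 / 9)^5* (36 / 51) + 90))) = 8.80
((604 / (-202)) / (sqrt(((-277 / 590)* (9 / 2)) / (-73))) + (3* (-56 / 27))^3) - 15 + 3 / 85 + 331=4655767 / 61965 - 604* sqrt(5965195) / 83931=57.56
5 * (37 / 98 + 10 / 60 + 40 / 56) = 925 / 147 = 6.29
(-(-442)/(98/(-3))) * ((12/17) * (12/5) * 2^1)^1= -11232/245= -45.84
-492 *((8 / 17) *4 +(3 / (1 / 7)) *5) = -893964 / 17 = -52586.12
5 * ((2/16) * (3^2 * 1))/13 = 45/104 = 0.43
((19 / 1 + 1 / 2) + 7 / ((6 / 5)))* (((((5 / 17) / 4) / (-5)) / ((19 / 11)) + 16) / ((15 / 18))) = 41322 / 85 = 486.14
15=15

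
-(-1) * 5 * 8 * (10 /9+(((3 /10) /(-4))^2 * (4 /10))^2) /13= 160000729 /46800000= 3.42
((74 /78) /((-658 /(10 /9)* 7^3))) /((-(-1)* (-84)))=185 /3327180948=0.00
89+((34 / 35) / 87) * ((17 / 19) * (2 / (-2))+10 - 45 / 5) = 5149163 / 57855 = 89.00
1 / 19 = 0.05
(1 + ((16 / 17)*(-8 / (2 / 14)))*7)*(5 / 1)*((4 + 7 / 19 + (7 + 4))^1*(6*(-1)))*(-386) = -21150406800 / 323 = -65481135.60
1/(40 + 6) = 1/46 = 0.02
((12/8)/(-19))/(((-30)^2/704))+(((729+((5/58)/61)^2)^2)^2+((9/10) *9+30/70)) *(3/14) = 207494651089496500048351077702295765724589301/3428495380392080230818204179366400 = 60520615625.20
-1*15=-15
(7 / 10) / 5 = 7 / 50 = 0.14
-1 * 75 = -75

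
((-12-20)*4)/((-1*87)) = 128/87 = 1.47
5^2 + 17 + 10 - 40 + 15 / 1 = 27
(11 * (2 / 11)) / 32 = 1 / 16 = 0.06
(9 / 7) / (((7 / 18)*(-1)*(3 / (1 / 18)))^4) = 1 / 151263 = 0.00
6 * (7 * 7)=294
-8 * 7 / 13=-56 / 13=-4.31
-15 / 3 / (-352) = 5 / 352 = 0.01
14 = 14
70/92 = 35/46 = 0.76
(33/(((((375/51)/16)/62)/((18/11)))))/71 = 910656/8875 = 102.61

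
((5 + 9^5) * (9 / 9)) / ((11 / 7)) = 413378 / 11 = 37579.82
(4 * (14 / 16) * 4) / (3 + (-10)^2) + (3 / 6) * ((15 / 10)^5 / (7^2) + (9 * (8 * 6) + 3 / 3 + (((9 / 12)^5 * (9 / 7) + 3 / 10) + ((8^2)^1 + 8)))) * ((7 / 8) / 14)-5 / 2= 11114307207 / 826900480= 13.44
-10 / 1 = -10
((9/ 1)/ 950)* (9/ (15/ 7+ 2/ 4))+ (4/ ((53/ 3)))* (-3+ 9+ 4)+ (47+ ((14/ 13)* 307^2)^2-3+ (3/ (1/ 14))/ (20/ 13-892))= 9386621390698975086297/ 911142763700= 10302031432.02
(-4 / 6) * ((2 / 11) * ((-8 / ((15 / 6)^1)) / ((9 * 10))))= 32 / 7425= 0.00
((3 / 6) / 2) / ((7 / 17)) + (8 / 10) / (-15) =1163 / 2100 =0.55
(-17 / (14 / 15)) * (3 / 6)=-255 / 28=-9.11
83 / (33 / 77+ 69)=581 / 486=1.20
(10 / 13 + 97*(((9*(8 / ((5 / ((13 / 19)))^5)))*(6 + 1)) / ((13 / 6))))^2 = 34703489752884220737316 / 10118654273128603515625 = 3.43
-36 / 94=-18 / 47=-0.38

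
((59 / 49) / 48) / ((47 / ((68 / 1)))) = 1003 / 27636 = 0.04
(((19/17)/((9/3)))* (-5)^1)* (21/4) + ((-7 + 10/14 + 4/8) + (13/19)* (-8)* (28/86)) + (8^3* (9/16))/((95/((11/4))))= -17520389/1944460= -9.01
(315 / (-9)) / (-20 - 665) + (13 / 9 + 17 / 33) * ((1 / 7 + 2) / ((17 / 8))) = 1090609 / 537999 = 2.03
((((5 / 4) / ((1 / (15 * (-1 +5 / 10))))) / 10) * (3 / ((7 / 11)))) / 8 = -495 / 896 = -0.55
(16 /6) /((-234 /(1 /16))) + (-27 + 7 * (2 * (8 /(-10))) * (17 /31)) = -7212503 /217620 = -33.14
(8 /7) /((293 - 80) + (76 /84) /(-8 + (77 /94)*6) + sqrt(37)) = 2253968160 /419161861939 - 10596600*sqrt(37) /419161861939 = 0.01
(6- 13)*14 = -98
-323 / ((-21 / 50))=16150 / 21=769.05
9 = 9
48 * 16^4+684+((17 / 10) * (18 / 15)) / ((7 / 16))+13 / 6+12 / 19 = 62771068249 / 19950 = 3146419.46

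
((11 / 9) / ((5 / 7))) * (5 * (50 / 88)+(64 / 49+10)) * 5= 3389 / 28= 121.04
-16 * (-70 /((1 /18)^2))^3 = 186659085312000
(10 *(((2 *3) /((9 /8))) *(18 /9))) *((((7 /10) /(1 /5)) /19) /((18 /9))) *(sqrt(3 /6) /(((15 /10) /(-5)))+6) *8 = 8960 /19- 22400 *sqrt(2) /171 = 286.33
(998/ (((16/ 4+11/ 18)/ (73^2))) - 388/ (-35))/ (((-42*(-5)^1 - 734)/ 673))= -1481353.22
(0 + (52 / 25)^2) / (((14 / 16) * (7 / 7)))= 21632 / 4375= 4.94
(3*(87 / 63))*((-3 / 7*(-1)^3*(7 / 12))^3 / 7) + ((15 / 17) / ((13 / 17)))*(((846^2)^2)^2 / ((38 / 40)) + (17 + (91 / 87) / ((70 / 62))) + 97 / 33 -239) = 318703773615110364454407.40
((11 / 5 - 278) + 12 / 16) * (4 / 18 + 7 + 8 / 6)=-423577 / 180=-2353.21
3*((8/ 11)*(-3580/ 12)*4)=-28640/ 11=-2603.64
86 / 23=3.74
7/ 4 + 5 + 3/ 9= 85/ 12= 7.08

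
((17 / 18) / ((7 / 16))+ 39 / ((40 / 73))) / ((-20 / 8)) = -184801 / 6300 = -29.33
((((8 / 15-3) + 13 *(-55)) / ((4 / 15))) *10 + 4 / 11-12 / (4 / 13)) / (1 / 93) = -27563340 / 11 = -2505758.18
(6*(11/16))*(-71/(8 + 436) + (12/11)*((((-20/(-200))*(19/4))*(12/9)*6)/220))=-189467/325600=-0.58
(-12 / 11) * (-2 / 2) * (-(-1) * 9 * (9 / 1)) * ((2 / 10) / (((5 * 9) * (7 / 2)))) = 216 / 1925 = 0.11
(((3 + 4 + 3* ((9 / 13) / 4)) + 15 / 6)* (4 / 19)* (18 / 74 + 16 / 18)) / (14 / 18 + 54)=521 / 11951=0.04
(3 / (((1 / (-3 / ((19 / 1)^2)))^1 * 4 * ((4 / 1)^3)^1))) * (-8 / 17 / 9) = 1 / 196384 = 0.00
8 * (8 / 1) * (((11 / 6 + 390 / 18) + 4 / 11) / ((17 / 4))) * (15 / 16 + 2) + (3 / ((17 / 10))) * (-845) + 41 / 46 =-3739033 / 8602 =-434.67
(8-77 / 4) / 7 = -45 / 28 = -1.61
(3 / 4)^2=9 / 16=0.56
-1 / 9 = -0.11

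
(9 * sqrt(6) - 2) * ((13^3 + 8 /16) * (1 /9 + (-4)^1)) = 51275 /3 - 153825 * sqrt(6) /2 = -171304.71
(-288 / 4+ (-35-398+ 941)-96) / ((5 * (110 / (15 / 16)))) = 51 / 88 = 0.58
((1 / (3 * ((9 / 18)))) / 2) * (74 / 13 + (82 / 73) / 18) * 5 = 245755 / 25623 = 9.59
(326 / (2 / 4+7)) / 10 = 326 / 75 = 4.35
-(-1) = 1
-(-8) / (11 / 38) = 304 / 11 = 27.64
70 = 70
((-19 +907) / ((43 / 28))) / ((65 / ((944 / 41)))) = 23471616 / 114595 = 204.82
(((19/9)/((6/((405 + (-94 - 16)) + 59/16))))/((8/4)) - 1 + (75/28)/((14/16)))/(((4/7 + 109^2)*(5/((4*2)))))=171251/23287880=0.01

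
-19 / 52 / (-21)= 19 / 1092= 0.02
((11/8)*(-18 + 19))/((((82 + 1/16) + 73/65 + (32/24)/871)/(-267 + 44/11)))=-75594090/17389433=-4.35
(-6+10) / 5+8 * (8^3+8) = 20804 / 5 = 4160.80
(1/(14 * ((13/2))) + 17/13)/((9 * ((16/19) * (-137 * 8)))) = -95/598416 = -0.00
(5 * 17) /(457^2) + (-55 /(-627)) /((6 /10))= 5235760 /35713179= 0.15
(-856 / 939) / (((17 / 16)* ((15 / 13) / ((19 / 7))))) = -3382912 / 1676115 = -2.02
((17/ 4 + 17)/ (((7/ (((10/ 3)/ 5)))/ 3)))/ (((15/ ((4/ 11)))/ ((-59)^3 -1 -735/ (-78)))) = -12967685/ 429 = -30227.70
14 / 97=0.14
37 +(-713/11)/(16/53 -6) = 160703/3322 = 48.38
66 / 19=3.47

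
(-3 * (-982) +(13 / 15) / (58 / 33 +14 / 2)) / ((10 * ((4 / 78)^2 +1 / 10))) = 925009839 / 322235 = 2870.61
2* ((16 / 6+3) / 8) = 17 / 12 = 1.42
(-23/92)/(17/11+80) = -11/3588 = -0.00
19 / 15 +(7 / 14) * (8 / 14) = 163 / 105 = 1.55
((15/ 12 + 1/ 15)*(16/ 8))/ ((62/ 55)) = 869/ 372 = 2.34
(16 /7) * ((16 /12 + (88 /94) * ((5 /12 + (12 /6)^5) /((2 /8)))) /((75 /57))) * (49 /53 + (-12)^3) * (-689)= 253684227.81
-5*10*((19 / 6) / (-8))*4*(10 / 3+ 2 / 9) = 7600 / 27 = 281.48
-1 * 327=-327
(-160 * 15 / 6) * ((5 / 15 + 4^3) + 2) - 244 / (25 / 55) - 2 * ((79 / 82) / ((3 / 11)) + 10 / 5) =-16654937 / 615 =-27081.20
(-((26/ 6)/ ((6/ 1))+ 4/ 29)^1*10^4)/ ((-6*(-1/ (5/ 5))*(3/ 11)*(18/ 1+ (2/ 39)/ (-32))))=-233480000/ 799443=-292.05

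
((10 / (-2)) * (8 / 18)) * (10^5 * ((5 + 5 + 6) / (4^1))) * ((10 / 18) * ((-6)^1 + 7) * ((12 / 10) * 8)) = -128000000 / 27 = -4740740.74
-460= -460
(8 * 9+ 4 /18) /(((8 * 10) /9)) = 65 /8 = 8.12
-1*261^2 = -68121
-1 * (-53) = 53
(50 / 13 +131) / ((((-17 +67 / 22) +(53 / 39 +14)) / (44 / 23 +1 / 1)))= 7751766 / 27715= 279.70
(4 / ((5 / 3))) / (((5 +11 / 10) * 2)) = 12 / 61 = 0.20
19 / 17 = 1.12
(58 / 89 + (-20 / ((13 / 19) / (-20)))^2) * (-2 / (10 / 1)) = -5140649802 / 75205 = -68355.16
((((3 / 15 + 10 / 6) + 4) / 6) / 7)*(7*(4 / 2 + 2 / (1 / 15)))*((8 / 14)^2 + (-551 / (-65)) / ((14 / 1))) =1393216 / 47775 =29.16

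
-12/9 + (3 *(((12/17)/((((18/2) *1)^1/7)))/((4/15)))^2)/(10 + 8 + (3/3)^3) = -10939/16473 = -0.66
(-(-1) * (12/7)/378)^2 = 4/194481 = 0.00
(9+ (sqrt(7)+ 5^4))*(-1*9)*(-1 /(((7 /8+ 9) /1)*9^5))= 8*sqrt(7) /518319+ 5072 /518319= 0.01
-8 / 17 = -0.47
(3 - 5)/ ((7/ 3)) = -6/ 7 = -0.86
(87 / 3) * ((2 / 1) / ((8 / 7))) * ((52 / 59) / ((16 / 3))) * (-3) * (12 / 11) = -71253 / 2596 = -27.45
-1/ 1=-1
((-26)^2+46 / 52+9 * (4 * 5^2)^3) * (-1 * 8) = -936070396 / 13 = -72005415.08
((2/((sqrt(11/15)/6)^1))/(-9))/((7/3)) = -4*sqrt(165)/77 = -0.67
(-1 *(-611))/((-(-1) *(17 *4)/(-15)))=-9165/68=-134.78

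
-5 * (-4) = 20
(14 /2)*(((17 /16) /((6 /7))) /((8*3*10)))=833 /23040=0.04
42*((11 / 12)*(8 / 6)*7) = 1078 / 3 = 359.33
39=39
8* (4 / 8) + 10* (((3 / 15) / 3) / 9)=110 / 27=4.07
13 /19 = 0.68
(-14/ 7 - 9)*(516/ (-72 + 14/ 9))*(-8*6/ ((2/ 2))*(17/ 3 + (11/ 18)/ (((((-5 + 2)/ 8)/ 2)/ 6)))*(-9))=-153252000/ 317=-483444.79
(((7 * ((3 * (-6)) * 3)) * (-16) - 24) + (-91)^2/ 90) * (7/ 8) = 3853087/ 720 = 5351.51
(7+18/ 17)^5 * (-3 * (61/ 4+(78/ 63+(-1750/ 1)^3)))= 21726825012143199127055/ 39755996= 546504356528841.56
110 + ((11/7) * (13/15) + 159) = 28388/105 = 270.36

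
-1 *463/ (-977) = 463/ 977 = 0.47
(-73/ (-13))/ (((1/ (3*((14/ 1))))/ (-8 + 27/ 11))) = -1307.87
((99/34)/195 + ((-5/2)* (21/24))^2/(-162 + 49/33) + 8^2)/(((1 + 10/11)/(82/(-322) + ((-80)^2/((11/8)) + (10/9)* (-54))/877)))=167.05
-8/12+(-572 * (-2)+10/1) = 3460/3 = 1153.33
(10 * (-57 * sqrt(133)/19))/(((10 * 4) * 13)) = -3 * sqrt(133)/52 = -0.67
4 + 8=12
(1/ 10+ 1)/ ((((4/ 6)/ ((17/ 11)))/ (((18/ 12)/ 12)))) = 51/ 160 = 0.32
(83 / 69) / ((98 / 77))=913 / 966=0.95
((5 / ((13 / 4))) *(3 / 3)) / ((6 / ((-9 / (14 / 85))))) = -1275 / 91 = -14.01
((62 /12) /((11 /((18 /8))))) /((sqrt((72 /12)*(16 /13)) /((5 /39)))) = 155*sqrt(78) /27456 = 0.05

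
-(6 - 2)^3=-64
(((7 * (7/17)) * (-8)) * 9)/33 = -6.29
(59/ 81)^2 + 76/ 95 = 43649/ 32805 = 1.33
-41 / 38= -1.08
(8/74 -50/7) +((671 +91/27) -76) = 4135210/6993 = 591.34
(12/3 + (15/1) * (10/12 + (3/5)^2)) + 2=239/10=23.90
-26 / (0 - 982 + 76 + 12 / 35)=455 / 15849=0.03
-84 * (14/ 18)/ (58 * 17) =-98/ 1479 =-0.07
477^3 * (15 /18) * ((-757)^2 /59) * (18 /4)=932906577664755 /236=3952993973155.74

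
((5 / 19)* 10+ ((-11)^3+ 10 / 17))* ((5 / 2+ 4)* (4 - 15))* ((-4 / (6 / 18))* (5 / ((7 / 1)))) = -1839865170 / 2261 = -813739.57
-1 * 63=-63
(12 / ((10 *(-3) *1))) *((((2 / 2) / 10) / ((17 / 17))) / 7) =-1 / 175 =-0.01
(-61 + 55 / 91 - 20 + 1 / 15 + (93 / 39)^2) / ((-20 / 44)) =164.21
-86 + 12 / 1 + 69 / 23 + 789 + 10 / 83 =59604 / 83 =718.12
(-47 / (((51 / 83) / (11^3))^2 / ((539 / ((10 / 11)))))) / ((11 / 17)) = -309171119706757 / 1530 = -202072627259.32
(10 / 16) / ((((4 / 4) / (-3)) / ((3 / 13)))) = -45 / 104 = -0.43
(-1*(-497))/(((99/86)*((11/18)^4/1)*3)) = 166180896/161051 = 1031.85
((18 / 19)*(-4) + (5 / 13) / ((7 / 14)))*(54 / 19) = -40284 / 4693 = -8.58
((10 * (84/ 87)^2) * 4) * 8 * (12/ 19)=3010560/ 15979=188.41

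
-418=-418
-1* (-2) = 2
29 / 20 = 1.45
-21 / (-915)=7 / 305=0.02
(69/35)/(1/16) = 1104/35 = 31.54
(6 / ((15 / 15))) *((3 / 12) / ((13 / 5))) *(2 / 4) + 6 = 327 / 52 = 6.29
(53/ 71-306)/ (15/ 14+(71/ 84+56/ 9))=-780228/ 20803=-37.51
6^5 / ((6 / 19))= 24624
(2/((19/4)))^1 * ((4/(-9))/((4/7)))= -56/171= -0.33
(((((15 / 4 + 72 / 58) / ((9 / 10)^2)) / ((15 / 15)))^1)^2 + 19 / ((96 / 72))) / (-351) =-128068573 / 860776956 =-0.15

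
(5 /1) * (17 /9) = 85 /9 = 9.44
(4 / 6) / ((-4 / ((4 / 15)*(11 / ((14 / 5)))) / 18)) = -22 / 7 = -3.14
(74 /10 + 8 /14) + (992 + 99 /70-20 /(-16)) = 140369 /140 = 1002.64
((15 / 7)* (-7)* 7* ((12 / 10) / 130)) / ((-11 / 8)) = 504 / 715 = 0.70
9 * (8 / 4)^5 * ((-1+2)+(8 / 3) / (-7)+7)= 15360 / 7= 2194.29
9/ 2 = 4.50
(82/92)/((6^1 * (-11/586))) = -12013/1518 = -7.91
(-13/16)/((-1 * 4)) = 13/64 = 0.20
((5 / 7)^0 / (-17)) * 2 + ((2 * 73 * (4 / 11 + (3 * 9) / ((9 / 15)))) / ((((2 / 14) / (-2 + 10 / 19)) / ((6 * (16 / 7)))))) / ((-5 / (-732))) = -2436927835178 / 17765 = -137175785.82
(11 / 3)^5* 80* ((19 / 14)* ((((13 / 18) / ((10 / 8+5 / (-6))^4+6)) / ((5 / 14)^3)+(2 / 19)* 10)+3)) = 52175485036312 / 108517725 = 480801.50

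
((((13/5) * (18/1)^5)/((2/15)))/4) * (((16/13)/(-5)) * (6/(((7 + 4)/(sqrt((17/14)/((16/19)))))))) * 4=-34012224 * sqrt(4522)/385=-5940726.79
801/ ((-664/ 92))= -18423/ 166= -110.98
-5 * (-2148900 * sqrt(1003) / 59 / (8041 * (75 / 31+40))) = 66615900 * sqrt(1003) / 124772197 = 16.91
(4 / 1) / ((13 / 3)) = 0.92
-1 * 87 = -87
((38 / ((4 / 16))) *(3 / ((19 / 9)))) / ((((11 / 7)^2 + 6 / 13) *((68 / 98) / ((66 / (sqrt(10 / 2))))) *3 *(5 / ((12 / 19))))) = 889945056 *sqrt(5) / 15076025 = 132.00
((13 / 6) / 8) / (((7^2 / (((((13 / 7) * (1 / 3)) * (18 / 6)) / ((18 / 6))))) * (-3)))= -169 / 148176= -0.00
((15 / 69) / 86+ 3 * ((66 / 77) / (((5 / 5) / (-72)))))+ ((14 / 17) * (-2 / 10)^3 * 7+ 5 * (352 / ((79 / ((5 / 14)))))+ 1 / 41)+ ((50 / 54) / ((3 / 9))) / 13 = -1973482007549779 / 11150133608250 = -176.99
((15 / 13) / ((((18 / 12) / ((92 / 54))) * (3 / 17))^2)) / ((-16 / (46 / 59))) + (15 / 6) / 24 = -537440645 / 241549776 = -2.22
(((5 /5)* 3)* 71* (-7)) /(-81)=18.41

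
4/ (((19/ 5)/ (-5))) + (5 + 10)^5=759369.74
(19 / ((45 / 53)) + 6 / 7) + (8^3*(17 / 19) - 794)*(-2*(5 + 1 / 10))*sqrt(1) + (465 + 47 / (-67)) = 3913.66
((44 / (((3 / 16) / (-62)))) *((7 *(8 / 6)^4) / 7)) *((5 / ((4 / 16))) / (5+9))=-111738880 / 1701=-65690.11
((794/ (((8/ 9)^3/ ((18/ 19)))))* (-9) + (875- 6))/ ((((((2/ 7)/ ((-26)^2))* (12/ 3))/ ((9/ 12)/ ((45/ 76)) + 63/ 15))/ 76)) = -206904533927/ 96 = -2155255561.74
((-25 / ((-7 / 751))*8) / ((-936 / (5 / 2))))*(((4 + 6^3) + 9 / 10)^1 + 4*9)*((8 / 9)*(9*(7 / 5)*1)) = -19293190 / 117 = -164899.06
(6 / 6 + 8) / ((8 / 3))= 27 / 8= 3.38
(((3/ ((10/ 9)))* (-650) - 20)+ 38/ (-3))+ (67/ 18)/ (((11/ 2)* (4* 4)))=-1787.62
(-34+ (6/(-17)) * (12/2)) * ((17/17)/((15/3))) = -614/85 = -7.22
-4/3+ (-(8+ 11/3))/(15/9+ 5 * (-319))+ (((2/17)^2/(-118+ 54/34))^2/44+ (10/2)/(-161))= -7801685653947005/5748931571601372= -1.36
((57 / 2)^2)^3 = 34296447249 / 64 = 535881988.27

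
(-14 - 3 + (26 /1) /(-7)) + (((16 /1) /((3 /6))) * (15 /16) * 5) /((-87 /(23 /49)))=-30585 /1421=-21.52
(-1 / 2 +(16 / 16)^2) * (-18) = -9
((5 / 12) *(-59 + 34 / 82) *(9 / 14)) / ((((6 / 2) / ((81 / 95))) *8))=-97281 / 174496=-0.56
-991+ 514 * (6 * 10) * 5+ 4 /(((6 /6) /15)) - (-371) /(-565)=86596614 /565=153268.34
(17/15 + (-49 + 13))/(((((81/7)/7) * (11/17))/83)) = -2705.55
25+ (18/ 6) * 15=70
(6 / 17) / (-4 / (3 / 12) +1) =-2 / 85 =-0.02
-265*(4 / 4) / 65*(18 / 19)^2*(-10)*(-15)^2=38637000 / 4693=8232.90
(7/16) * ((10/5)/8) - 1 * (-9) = 583/64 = 9.11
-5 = -5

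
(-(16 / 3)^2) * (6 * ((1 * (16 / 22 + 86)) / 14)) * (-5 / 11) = 480.57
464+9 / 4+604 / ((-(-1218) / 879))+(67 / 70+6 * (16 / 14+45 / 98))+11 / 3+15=79409261 / 85260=931.38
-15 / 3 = -5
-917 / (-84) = 131 / 12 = 10.92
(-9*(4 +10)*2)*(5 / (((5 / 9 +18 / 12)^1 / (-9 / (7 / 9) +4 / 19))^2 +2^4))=-186412263408 / 2371983101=-78.59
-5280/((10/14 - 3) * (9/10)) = 7700/3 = 2566.67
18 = 18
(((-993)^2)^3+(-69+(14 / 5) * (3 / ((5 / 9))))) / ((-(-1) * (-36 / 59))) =-235687343245592750467 / 150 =-1571248954970618336.45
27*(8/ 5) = 216/ 5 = 43.20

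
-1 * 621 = -621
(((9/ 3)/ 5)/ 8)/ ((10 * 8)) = 3/ 3200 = 0.00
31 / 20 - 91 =-1789 / 20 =-89.45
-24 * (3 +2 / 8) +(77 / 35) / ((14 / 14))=-379 / 5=-75.80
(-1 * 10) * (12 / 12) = -10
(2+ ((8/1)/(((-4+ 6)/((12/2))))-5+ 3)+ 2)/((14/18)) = 33.43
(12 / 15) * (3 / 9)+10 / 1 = 154 / 15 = 10.27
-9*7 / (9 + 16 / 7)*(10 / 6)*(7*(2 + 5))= -36015 / 79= -455.89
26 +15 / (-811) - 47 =-17046 / 811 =-21.02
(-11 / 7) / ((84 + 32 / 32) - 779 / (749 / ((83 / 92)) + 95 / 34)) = -25858327 / 1383312049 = -0.02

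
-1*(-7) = 7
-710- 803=-1513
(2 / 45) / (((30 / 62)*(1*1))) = 62 / 675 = 0.09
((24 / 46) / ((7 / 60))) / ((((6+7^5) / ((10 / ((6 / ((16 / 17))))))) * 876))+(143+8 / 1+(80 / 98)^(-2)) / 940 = 819663793626213 / 5052318336352000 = 0.16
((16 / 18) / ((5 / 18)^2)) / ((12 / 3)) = 72 / 25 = 2.88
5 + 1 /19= 96 /19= 5.05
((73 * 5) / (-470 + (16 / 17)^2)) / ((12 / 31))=-3270035 / 1626888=-2.01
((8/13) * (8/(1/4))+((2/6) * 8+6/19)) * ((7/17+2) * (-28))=-19288696/12597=-1531.21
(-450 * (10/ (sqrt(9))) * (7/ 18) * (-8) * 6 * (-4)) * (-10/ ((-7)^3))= -160000/ 49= -3265.31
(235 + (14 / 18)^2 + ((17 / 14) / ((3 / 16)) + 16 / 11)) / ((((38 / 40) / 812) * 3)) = 3523922240 / 50787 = 69386.30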